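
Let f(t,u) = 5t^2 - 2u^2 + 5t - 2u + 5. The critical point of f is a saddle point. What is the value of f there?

∂f/∂t = 10t + 5 = 0 and ∂f/∂u = -4u - 2 = 0, so (t, u) = (-1/2, -1/2).
The Hessian has f_{tt} = 10, f_{uu} = -4, f_{tu} = 0, giving D = -40 < 0, so the point is a saddle point.
f(-1/2, -1/2) = 17/4.

17/4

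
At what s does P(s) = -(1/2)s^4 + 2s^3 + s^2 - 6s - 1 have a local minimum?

P'(s) = -2s^3 + 6s^2 + 2s - 6. Setting P'(s) = 0 gives s ∈ {-1, 1, 3}.
P''(s) = -6s^2 + 12s + 2. P''(-1) = -16 < 0 ⇒ local maximum; P''(1) = 8 > 0 ⇒ local minimum; P''(3) = -16 < 0 ⇒ local maximum.
The local minimum is P(1) = -9/2.

1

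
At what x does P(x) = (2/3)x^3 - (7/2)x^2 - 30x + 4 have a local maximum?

Critical points: P'(x) = 2x^2 - 7x - 30 vanishes at x = -5/2, 6.
P''(x) = 4x - 7. P''(-5/2) = -17 < 0 ⇒ local maximum; P''(6) = 17 > 0 ⇒ local minimum.
Thus P has its local maximum at x = -5/2, with value 1121/24.

-5/2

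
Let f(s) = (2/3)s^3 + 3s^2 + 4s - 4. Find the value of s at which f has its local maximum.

-2

f'(s) = 2s^2 + 6s + 4. Setting f'(s) = 0 gives s ∈ {-2, -1}.
Since f''(s) = 4s + 6, we get f''(-2) = -2 < 0 ⇒ local maximum; f''(-1) = 2 > 0 ⇒ local minimum.
Thus f has its local maximum at s = -2, with value -16/3.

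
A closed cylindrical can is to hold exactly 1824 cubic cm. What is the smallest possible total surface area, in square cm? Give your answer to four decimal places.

With radius r and height h, πr²h = 1824 so h = 1824/(πr²), and S(r) = 2πr² + 2πrh = 2πr² + 2·1824/r.
S'(r) = 4πr − 2·1824/r² = 0 ⇒ r³ = 1824/(2π), so r ≈ 6.6214 and h = 2r ≈ 13.2428.
S''(r) = 4π + 4·1824/r³ > 0, so this is the minimum; S ≈ 826.4142.

826.4142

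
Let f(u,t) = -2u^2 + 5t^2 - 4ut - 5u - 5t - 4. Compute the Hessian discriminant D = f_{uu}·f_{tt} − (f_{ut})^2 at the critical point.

-56

∂f/∂u = -4u - 4t - 5 = 0 and ∂f/∂t = -4u + 10t - 5 = 0, so (u, t) = (-5/4, 0).
The Hessian has f_{uu} = -4, f_{tt} = 10, f_{ut} = -4, giving D = -56 < 0, so the point is a saddle point.
D = (-4)·(10) − (-4)^2 = -56.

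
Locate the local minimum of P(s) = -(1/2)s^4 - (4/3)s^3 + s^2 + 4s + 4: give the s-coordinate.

P'(s) = -2s^3 - 4s^2 + 2s + 4. Setting P'(s) = 0 gives s ∈ {-2, -1, 1}.
Since P''(s) = -6s^2 - 8s + 2, we get P''(-2) = -6 < 0 ⇒ local maximum; P''(-1) = 4 > 0 ⇒ local minimum; P''(1) = -12 < 0 ⇒ local maximum.
Thus P has its local minimum at s = -1, with value 11/6.

-1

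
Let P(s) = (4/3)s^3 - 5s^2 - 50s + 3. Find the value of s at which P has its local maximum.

-5/2

Critical points: P'(s) = 4s^2 - 10s - 50 vanishes at s = -5/2, 5.
Second-derivative test with P''(s) = 8s - 10: P''(-5/2) = -30 < 0 ⇒ local maximum; P''(5) = 30 > 0 ⇒ local minimum.
So the local maximum value is P(-5/2) = 911/12.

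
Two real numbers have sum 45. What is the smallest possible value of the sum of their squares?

With a + b = 45, a^2 + b^2 = a^2 + (45 − a)^2.
The derivative 2a − 2(45 − a) = 4a − 90 vanishes at a = 45/2; second derivative 4 > 0, a minimum.
The minimum is 2·(45/2)^2 = 2025/2.

2025/2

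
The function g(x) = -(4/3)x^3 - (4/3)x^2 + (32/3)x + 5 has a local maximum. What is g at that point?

1109/81

g'(x) = -4x^2 - (8/3)x + 32/3. Setting g'(x) = 0 gives x ∈ {-2, 4/3}.
Second-derivative test with g''(x) = -8x - 8/3: g''(-2) = 40/3 > 0 ⇒ local minimum; g''(4/3) = -40/3 < 0 ⇒ local maximum.
Thus g has its local maximum at x = 4/3, with value 1109/81.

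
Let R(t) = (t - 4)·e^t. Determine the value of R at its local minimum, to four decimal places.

-20.0855

R'(t) = 1·e^t + (t - 4)·1·e^t = (t - 3)·e^t. Since e^t > 0, the only critical point is t = 3.
R''(3) has the same sign as 1 > 0, so this is a local minimum.
R(3) = (-1)·e^(3) ≈ -20.0855.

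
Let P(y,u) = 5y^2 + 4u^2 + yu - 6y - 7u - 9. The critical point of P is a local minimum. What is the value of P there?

-1058/79

∂P/∂y = 10y + u - 6 = 0 and ∂P/∂u = y + 8u - 7 = 0, so (y, u) = (41/79, 64/79).
The Hessian has P_{yy} = 10, P_{uu} = 8, P_{yu} = 1, giving D = 79 > 0 with P_{yy} > 0, so the point is a local minimum.
P(41/79, 64/79) = -1058/79.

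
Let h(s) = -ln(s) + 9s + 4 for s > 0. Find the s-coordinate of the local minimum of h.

1/9

h'(s) = -1/s + 9 = 0 gives s = 1/9.
h''(s) = 1/s², which is positive for s > 0, so this is a local minimum.
h(1/9) = -1·ln(1/9) + 1 + 4 ≈ 7.1972.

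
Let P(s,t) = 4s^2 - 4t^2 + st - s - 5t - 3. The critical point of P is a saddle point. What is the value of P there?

∂P/∂s = 8s + t - 1 = 0 and ∂P/∂t = s - 8t - 5 = 0, so (s, t) = (1/5, -3/5).
The Hessian has P_{ss} = 8, P_{tt} = -8, P_{st} = 1, giving D = -65 < 0, so the point is a saddle point.
P(1/5, -3/5) = -8/5.

-8/5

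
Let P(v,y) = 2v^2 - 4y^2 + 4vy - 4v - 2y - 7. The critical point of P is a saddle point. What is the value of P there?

-53/6

∂P/∂v = 4v + 4y - 4 = 0 and ∂P/∂y = 4v - 8y - 2 = 0, so (v, y) = (5/6, 1/6).
The Hessian has P_{vv} = 4, P_{yy} = -8, P_{vy} = 4, giving D = -48 < 0, so the point is a saddle point.
P(5/6, 1/6) = -53/6.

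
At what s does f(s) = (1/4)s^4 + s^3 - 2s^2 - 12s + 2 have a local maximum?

f'(s) = s^3 + 3s^2 - 4s - 12. Setting f'(s) = 0 gives s ∈ {-3, -2, 2}.
Second-derivative test with f''(s) = 3s^2 + 6s - 4: f''(-3) = 5 > 0 ⇒ local minimum; f''(-2) = -4 < 0 ⇒ local maximum; f''(2) = 20 > 0 ⇒ local minimum.
The local maximum is f(-2) = 14.

-2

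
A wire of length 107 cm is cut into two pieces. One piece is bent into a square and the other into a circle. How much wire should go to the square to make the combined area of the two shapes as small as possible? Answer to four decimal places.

Let x be the length used for the square. Square side x/4; circle radius (107−x)/(2π).
A(x) = (x/4)² + π·((107−x)/(2π))² = x²/16 + (107−x)²/(4π) for 0 ≤ x ≤ 107. A'(x) = x/8 − (107−x)/(2π) = 0 gives x = 4·107/(π+4) ≈ 59.9306.
A'' = 1/8 + 1/(2π) > 0, so this gives the minimum combined area; x ≈ 59.9306 cm to the square.

59.9306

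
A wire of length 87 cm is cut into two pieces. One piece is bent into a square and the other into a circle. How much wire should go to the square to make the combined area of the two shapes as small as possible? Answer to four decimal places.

Let x be the length used for the square. Square side x/4; circle radius (87−x)/(2π).
A(x) = (x/4)² + π·((87−x)/(2π))² = x²/16 + (87−x)²/(4π) for 0 ≤ x ≤ 87. A'(x) = x/8 − (87−x)/(2π) = 0 gives x = 4·87/(π+4) ≈ 48.7286.
A'' = 1/8 + 1/(2π) > 0, so this gives the minimum combined area; x ≈ 48.7286 cm to the square.

48.7286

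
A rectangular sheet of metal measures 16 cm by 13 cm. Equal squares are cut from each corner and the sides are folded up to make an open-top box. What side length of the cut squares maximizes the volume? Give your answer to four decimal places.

With cut size x, the volume is V(x) = x(16 − 2x)(13 − 2x) for 0 < x < 6.5.
V'(x) = 12x^2 − 116x + 208. Setting V'(x) = 0 gives x ≈ 2.3782 (the root in (0, 6.5)).
V''(x) = 24x − 116 is negative there, so this is the maximum; V ≈ 220.4300.

2.3782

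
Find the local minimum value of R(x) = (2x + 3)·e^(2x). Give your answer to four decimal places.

-0.0183

Differentiating with the product rule gives R'(x) = (4x + 8)·e^(2x). Since e^(2x) > 0, the only critical point is x = -2.
R''(-2) has the same sign as 4 > 0, so this is a local minimum.
R(-2) = (-1)·e^(-4) ≈ -0.0183.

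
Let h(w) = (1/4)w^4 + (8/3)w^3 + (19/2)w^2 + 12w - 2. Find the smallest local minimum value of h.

Critical points: h'(w) = w^3 + 8w^2 + 19w + 12 vanishes at w = -4, -3, -1.
h''(w) = 3w^2 + 16w + 19. h''(-4) = 3 > 0 ⇒ local minimum; h''(-3) = -2 < 0 ⇒ local maximum; h''(-1) = 6 > 0 ⇒ local minimum.
So the smallest local minimum value is h(-1) = -83/12.

-83/12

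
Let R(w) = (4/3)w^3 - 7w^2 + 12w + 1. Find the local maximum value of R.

31/4

R'(w) = 4w^2 - 14w + 12. Setting R'(w) = 0 gives w ∈ {3/2, 2}.
Since R''(w) = 8w - 14, we get R''(3/2) = -2 < 0 ⇒ local maximum; R''(2) = 2 > 0 ⇒ local minimum.
Thus R has its local maximum at w = 3/2, with value 31/4.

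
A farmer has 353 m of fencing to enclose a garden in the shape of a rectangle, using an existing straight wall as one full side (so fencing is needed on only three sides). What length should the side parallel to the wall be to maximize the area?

Let the sides perpendicular to the wall have length x and the parallel side y, so 2x + y = 353 and the area is A = xy = x(353 − 2x).
A'(x) = 353 − 4x = 0 gives x = 353/4, and A''(x) = −4 < 0 confirms a maximum.
Then y = 353 − 2·353/4 = 353/2 and A = 124609/8.

353/2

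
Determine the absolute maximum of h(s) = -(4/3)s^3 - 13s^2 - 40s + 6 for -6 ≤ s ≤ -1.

66

h'(s) = -4s^2 - 26s - 40, which vanishes at s = -4 and s = -5/2.
Candidates: h(-6) = 66, h(-4) = 130/3, h(-5/2) = 547/12, h(-1) = 103/3.
Hence the absolute maximum is 66 at s = -6.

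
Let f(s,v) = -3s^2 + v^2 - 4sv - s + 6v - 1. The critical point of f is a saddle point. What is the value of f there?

∂f/∂s = -6s - 4v - 1 = 0 and ∂f/∂v = -4s + 2v + 6 = 0, so (s, v) = (11/14, -10/7).
The Hessian has f_{ss} = -6, f_{vv} = 2, f_{sv} = -4, giving D = -28 < 0, so the point is a saddle point.
f(11/14, -10/7) = -159/28.

-159/28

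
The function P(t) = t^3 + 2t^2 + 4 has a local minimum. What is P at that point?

P'(t) = 3t^2 + 4t = 0 at t = -4/3, 0.
P''(t) = 6t + 4. P''(-4/3) = -4 < 0 ⇒ local maximum; P''(0) = 4 > 0 ⇒ local minimum.
The local minimum is P(0) = 4.

4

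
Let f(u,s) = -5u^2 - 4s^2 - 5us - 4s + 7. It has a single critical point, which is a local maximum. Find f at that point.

∂f/∂u = -10u - 5s = 0 and ∂f/∂s = -5u - 8s - 4 = 0, so (u, s) = (4/11, -8/11).
The Hessian has f_{uu} = -10, f_{ss} = -8, f_{us} = -5, giving D = 55 > 0 with f_{uu} < 0, so the point is a local maximum.
f(4/11, -8/11) = 93/11.

93/11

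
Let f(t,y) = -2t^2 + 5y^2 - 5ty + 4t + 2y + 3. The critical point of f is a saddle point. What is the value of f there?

∂f/∂t = -4t - 5y + 4 = 0 and ∂f/∂y = -5t + 10y + 2 = 0, so (t, y) = (10/13, 12/65).
The Hessian has f_{tt} = -4, f_{yy} = 10, f_{ty} = -5, giving D = -65 < 0, so the point is a saddle point.
f(10/13, 12/65) = 307/65.

307/65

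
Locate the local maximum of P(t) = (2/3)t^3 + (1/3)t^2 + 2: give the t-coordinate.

P'(t) = 2t^2 + (2/3)t = 0 at t = -1/3, 0.
Since P''(t) = 4t + 2/3, we get P''(-1/3) = -2/3 < 0 ⇒ local maximum; P''(0) = 2/3 > 0 ⇒ local minimum.
Thus P has its local maximum at t = -1/3, with value 163/81.

-1/3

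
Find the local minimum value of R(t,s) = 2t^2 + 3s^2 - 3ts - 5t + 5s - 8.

∂R/∂t = 4t - 3s - 5 = 0 and ∂R/∂s = -3t + 6s + 5 = 0, so (t, s) = (1, -1/3).
The Hessian has R_{tt} = 4, R_{ss} = 6, R_{ts} = -3, giving D = 15 > 0 with R_{tt} > 0, so the point is a local minimum.
R(1, -1/3) = -34/3.

-34/3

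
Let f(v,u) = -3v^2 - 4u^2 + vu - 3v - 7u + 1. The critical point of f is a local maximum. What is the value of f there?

251/47

∂f/∂v = -6v + u - 3 = 0 and ∂f/∂u = v - 8u - 7 = 0, so (v, u) = (-31/47, -45/47).
The Hessian has f_{vv} = -6, f_{uu} = -8, f_{vu} = 1, giving D = 47 > 0 with f_{vv} < 0, so the point is a local maximum.
f(-31/47, -45/47) = 251/47.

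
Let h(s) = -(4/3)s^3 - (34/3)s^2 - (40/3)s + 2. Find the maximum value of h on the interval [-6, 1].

506/81

Differentiating, h'(s) = -4s^2 - (68/3)s - 40/3; which vanishes at s = -5 and s = -2/3.
Compare values at every candidate in [-6, 1]: h(-6) = -38,  h(-5) = -48,  h(-2/3) = 506/81,  h(1) = -24.
The maximum over the interval is 506/81, attained at s = -2/3.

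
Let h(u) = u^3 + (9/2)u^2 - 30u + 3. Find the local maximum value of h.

281/2

h'(u) = 3u^2 + 9u - 30. Setting h'(u) = 0 gives u ∈ {-5, 2}.
h''(u) = 6u + 9. h''(-5) = -21 < 0 ⇒ local maximum; h''(2) = 21 > 0 ⇒ local minimum.
Thus h has its local maximum at u = -5, with value 281/2.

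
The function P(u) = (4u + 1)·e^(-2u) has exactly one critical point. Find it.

1/4

P'(u) = 4·e^(-2u) + (4u + 1)·(-2)·e^(-2u) = (-8u + 2)·e^(-2u). Since e^(-2u) > 0, the only critical point is u = 1/4.
P''(1/4) has the same sign as -8 < 0, so this is a local maximum.
P(1/4) = (2)·e^(-1/2) ≈ 1.2131.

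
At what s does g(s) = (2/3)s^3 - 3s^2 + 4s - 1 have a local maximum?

g'(s) = 2s^2 - 6s + 4. Setting g'(s) = 0 gives s ∈ {1, 2}.
Second-derivative test with g''(s) = 4s - 6: g''(1) = -2 < 0 ⇒ local maximum; g''(2) = 2 > 0 ⇒ local minimum.
The local maximum is g(1) = 2/3.

1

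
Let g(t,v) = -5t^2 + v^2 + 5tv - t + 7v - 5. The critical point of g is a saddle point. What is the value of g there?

-434/45

∂g/∂t = -10t + 5v - 1 = 0 and ∂g/∂v = 5t + 2v + 7 = 0, so (t, v) = (-37/45, -13/9).
The Hessian has g_{tt} = -10, g_{vv} = 2, g_{tv} = 5, giving D = -45 < 0, so the point is a saddle point.
g(-37/45, -13/9) = -434/45.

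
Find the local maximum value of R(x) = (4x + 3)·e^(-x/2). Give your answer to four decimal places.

4.2821

R'(x) = 4·e^(-x/2) + (4x + 3)·(-1/2)·e^(-x/2) = (-2x + 5/2)·e^(-x/2). Since e^(-x/2) > 0, the only critical point is x = 5/4.
R''(5/4) has the same sign as -2 < 0, so this is a local maximum.
R(5/4) = (8)·e^(-5/8) ≈ 4.2821.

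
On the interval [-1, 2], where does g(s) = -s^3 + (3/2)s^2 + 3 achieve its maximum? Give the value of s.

The derivative is -3s^2 + 3s, which vanishes at s = 0 and s = 1.
Candidates: g(-1) = 11/2; g(0) = 3; g(1) = 7/2; g(2) = 1.
The maximum over the interval is 11/2, attained at s = -1.

-1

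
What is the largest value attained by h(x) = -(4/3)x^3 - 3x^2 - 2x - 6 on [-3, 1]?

9

h'(x) = -4x^2 - 6x - 2, which vanishes at x = -1 and x = -1/2.
Compare values at every candidate in [-3, 1]: h(-3) = 9, h(-1) = -17/3, h(-1/2) = -67/12, h(1) = -37/3.
Hence the absolute maximum is 9 at x = -3.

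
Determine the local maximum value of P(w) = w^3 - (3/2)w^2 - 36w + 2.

139/2

Critical points: P'(w) = 3w^2 - 3w - 36 vanishes at w = -3, 4.
P''(w) = 6w - 3. P''(-3) = -21 < 0 ⇒ local maximum; P''(4) = 21 > 0 ⇒ local minimum.
The local maximum is P(-3) = 139/2.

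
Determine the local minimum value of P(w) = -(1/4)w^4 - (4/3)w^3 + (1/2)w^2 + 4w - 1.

-41/12

Critical points: P'(w) = -w^3 - 4w^2 + w + 4 vanishes at w = -4, -1, 1.
P''(w) = -3w^2 - 8w + 1. P''(-4) = -15 < 0 ⇒ local maximum; P''(-1) = 6 > 0 ⇒ local minimum; P''(1) = -10 < 0 ⇒ local maximum.
Thus P has its local minimum at w = -1, with value -41/12.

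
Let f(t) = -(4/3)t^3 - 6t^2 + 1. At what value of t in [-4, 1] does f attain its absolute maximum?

f'(t) = -4t^2 - 12t, which vanishes at t = -3 and t = 0.
Evaluating at the critical points and endpoints: f(-4) = -29/3,  f(-3) = -17,  f(0) = 1,  f(1) = -19/3.
The maximum over the interval is 1, attained at t = 0.

0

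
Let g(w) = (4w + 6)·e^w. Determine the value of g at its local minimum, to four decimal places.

-0.3283

g'(w) = 4·e^w + (4w + 6)·1·e^w = (4w + 10)·e^w. Since e^w > 0, the only critical point is w = -5/2.
g''(-5/2) has the same sign as 4 > 0, so this is a local minimum.
g(-5/2) = (-4)·e^(-5/2) ≈ -0.3283.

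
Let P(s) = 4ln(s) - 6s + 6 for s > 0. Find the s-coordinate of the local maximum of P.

2/3

P'(s) = 4/s − 6 = 0 gives s = 2/3.
P''(s) = -4/s², which is negative for s > 0, so this is a local maximum.
P(2/3) = 4·ln(2/3) - 4 + 6 ≈ 0.3781.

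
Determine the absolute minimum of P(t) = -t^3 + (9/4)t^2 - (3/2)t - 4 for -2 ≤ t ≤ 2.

Differentiating, P'(t) = -3t^2 + (9/2)t - 3/2; which vanishes at t = 1/2 and t = 1.
Candidates: P(-2) = 16,  P(1/2) = -69/16,  P(1) = -17/4,  P(2) = -6.
The minimum over the interval is -6, attained at t = 2.

-6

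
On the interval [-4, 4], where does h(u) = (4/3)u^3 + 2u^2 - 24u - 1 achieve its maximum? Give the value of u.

-3

The derivative is 4u^2 + 4u - 24, which vanishes at u = -3 and u = 2.
Evaluating at the critical points and endpoints: h(-4) = 125/3, h(-3) = 53, h(2) = -91/3, h(4) = 61/3.
Hence the absolute maximum is 53 at u = -3.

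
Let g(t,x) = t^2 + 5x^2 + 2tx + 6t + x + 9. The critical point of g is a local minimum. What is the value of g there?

-25/16

∂g/∂t = 2t + 2x + 6 = 0 and ∂g/∂x = 2t + 10x + 1 = 0, so (t, x) = (-29/8, 5/8).
The Hessian has g_{tt} = 2, g_{xx} = 10, g_{tx} = 2, giving D = 16 > 0 with g_{tt} > 0, so the point is a local minimum.
g(-29/8, 5/8) = -25/16.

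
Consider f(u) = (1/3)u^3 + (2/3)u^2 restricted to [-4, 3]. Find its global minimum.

-32/3

Differentiating, f'(u) = u^2 + (4/3)u; which vanishes at u = -4/3 and u = 0.
Evaluating at the critical points and endpoints: f(-4) = -32/3, f(-4/3) = 32/81, f(0) = 0, f(3) = 15.
The minimum over the interval is -32/3, attained at u = -4.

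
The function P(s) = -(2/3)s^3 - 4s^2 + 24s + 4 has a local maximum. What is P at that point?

92/3

Critical points: P'(s) = -2s^2 - 8s + 24 vanishes at s = -6, 2.
P''(s) = -4s - 8. P''(-6) = 16 > 0 ⇒ local minimum; P''(2) = -16 < 0 ⇒ local maximum.
So the local maximum value is P(2) = 92/3.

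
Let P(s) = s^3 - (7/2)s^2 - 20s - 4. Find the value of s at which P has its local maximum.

P'(s) = 3s^2 - 7s - 20 = 0 at s = -5/3, 4.
Second-derivative test with P''(s) = 6s - 7: P''(-5/3) = -17 < 0 ⇒ local maximum; P''(4) = 17 > 0 ⇒ local minimum.
Thus P has its local maximum at s = -5/3, with value 809/54.

-5/3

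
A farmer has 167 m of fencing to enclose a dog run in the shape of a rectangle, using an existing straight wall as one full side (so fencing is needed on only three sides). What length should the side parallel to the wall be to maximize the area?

167/2

Let the sides perpendicular to the wall have length x and the parallel side y, so 2x + y = 167 and the area is A = xy = x(167 − 2x).
A'(x) = 167 − 4x = 0 gives x = 167/4, and A''(x) = −4 < 0 confirms a maximum.
Then y = 167 − 2·167/4 = 167/2 and A = 27889/8.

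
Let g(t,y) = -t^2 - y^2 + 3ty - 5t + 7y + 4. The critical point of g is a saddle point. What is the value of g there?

∂g/∂t = -2t + 3y - 5 = 0 and ∂g/∂y = 3t - 2y + 7 = 0, so (t, y) = (-11/5, 1/5).
The Hessian has g_{tt} = -2, g_{yy} = -2, g_{ty} = 3, giving D = -5 < 0, so the point is a saddle point.
g(-11/5, 1/5) = 51/5.

51/5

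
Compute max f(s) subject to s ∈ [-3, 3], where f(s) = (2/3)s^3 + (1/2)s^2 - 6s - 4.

14/3

The derivative is 2s^2 + s - 6, which vanishes at s = -2 and s = 3/2.
Evaluating at the critical points and endpoints: f(-3) = 1/2, f(-2) = 14/3, f(3/2) = -77/8, f(3) = 1/2.
So the maximum is f(-2) = 14/3.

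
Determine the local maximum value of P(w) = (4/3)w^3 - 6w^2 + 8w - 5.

-5/3

P'(w) = 4w^2 - 12w + 8 = 0 at w = 1, 2.
P''(w) = 8w - 12. P''(1) = -4 < 0 ⇒ local maximum; P''(2) = 4 > 0 ⇒ local minimum.
Thus P has its local maximum at w = 1, with value -5/3.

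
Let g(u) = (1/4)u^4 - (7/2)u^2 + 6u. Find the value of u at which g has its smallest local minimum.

-3

g'(u) = u^3 - 7u + 6 = 0 at u = -3, 1, 2.
g''(u) = 3u^2 - 7. g''(-3) = 20 > 0 ⇒ local minimum; g''(1) = -4 < 0 ⇒ local maximum; g''(2) = 5 > 0 ⇒ local minimum.
So the smallest local minimum value is g(-3) = -117/4.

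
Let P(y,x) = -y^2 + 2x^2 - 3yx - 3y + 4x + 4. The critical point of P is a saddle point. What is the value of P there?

2

∂P/∂y = -2y - 3x - 3 = 0 and ∂P/∂x = -3y + 4x + 4 = 0, so (y, x) = (0, -1).
The Hessian has P_{yy} = -2, P_{xx} = 4, P_{yx} = -3, giving D = -17 < 0, so the point is a saddle point.
P(0, -1) = 2.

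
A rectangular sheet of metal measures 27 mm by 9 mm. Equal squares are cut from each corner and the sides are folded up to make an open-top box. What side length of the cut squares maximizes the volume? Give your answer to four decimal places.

With cut size x, the volume is V(x) = x(27 − 2x)(9 − 2x) for 0 < x < 4.5.
V'(x) = 12x^2 − 144x + 243. Setting V'(x) = 0 gives x ≈ 2.0314 (the root in (0, 4.5)).
V''(x) = 24x − 144 is negative there, so this is the maximum; V ≈ 230.0470.

2.0314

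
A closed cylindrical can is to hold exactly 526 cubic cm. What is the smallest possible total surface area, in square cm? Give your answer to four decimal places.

360.7212

With radius r and height h, πr²h = 526 so h = 526/(πr²), and S(r) = 2πr² + 2πrh = 2πr² + 2·526/r.
S'(r) = 4πr − 2·526/r² = 0 ⇒ r³ = 526/(2π), so r ≈ 4.3746 and h = 2r ≈ 8.7491.
S''(r) = 4π + 4·526/r³ > 0, so this is the minimum; S ≈ 360.7212.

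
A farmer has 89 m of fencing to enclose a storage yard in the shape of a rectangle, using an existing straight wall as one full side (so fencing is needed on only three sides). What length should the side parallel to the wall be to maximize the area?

89/2

Let the sides perpendicular to the wall have length x and the parallel side y, so 2x + y = 89 and the area is A = xy = x(89 − 2x).
A'(x) = 89 − 4x = 0 gives x = 89/4, and A''(x) = −4 < 0 confirms a maximum.
Then y = 89 − 2·89/4 = 89/2 and A = 7921/8.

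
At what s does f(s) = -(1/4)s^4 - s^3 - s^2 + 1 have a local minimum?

Critical points: f'(s) = -s^3 - 3s^2 - 2s vanishes at s = -2, -1, 0.
Since f''(s) = -3s^2 - 6s - 2, we get f''(-2) = -2 < 0 ⇒ local maximum; f''(-1) = 1 > 0 ⇒ local minimum; f''(0) = -2 < 0 ⇒ local maximum.
Thus f has its local minimum at s = -1, with value 3/4.

-1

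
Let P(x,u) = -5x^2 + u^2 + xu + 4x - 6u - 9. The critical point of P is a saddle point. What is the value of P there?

-47/3

∂P/∂x = -10x + u + 4 = 0 and ∂P/∂u = x + 2u - 6 = 0, so (x, u) = (2/3, 8/3).
The Hessian has P_{xx} = -10, P_{uu} = 2, P_{xu} = 1, giving D = -21 < 0, so the point is a saddle point.
P(2/3, 8/3) = -47/3.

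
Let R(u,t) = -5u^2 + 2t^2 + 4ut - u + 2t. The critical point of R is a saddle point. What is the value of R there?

∂R/∂u = -10u + 4t - 1 = 0 and ∂R/∂t = 4u + 4t + 2 = 0, so (u, t) = (-3/14, -2/7).
The Hessian has R_{uu} = -10, R_{tt} = 4, R_{ut} = 4, giving D = -56 < 0, so the point is a saddle point.
R(-3/14, -2/7) = -5/28.

-5/28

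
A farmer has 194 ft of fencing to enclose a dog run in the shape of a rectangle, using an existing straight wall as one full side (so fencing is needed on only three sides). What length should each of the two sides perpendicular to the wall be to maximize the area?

Let the sides perpendicular to the wall have length x and the parallel side y, so 2x + y = 194 and the area is A = xy = x(194 − 2x).
A'(x) = 194 − 4x = 0 gives x = 97/2, and A''(x) = −4 < 0 confirms a maximum.
Then y = 194 − 2·97/2 = 97 and A = 9409/2.

97/2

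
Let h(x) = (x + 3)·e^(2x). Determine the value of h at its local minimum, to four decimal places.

-0.0005

By the product rule, h'(x) = (2x + 7)·e^(2x). Since e^(2x) > 0, the only critical point is x = -7/2.
h''(-7/2) has the same sign as 2 > 0, so this is a local minimum.
h(-7/2) = (-1/2)·e^(-7) ≈ -0.0005.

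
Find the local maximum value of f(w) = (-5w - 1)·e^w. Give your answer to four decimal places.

Differentiating with the product rule gives f'(w) = (-5w - 6)·e^w. Since e^w > 0, the only critical point is w = -6/5.
f''(-6/5) has the same sign as -5 < 0, so this is a local maximum.
f(-6/5) = (5)·e^(-6/5) ≈ 1.5060.

1.5060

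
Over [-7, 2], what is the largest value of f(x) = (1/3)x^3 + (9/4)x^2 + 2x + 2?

f'(x) = x^2 + (9/2)x + 2, which vanishes at x = -4 and x = -1/2.
Candidates: f(-7) = -193/12, f(-4) = 26/3, f(-1/2) = 73/48, f(2) = 53/3.
The maximum over the interval is 53/3, attained at x = 2.

53/3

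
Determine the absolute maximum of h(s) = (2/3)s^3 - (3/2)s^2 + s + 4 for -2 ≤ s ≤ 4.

h'(s) = 2s^2 - 3s + 1, which vanishes at s = 1/2 and s = 1.
Evaluating at the critical points and endpoints: h(-2) = -28/3,  h(1/2) = 101/24,  h(1) = 25/6,  h(4) = 80/3.
Hence the absolute maximum is 80/3 at s = 4.

80/3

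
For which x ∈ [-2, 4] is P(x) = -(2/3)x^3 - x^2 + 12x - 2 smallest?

Differentiating, P'(x) = -2x^2 - 2x + 12; whose only zero in [-2, 4] is x = 2.
Compare values at every candidate in [-2, 4]: P(-2) = -74/3,  P(2) = 38/3,  P(4) = -38/3.
So the minimum is P(-2) = -74/3.

-2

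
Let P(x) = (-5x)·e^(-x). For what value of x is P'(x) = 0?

P'(x) = (-5)·e^(-x) + (-5x)·(-1)·e^(-x) = (5x - 5)·e^(-x). Since e^(-x) > 0, the only critical point is x = 1.
P''(1) has the same sign as 5 > 0, so this is a local minimum.
P(1) = (-5)·e^(-1) ≈ -1.8394.

1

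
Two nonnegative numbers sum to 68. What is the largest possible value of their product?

1156

With x + y = 68, the product is P(x) = x(68 − x).
P'(x) = 68 − 2x = 0 gives x = 34; P'' = −2 < 0, so this is the maximum.
P = 34·34 = 1156.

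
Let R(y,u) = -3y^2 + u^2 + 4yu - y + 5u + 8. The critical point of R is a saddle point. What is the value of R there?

∂R/∂y = -6y + 4u - 1 = 0 and ∂R/∂u = 4y + 2u + 5 = 0, so (y, u) = (-11/14, -13/14).
The Hessian has R_{yy} = -6, R_{uu} = 2, R_{yu} = 4, giving D = -28 < 0, so the point is a saddle point.
R(-11/14, -13/14) = 85/14.

85/14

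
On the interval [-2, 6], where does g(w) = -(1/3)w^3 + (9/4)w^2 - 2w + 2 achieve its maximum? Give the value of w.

The derivative is -w^2 + (9/2)w - 2, which vanishes at w = 1/2 and w = 4.
Evaluating at the critical points and endpoints: g(-2) = 53/3; g(1/2) = 73/48; g(4) = 26/3; g(6) = -1.
The maximum over the interval is 53/3, attained at w = -2.

-2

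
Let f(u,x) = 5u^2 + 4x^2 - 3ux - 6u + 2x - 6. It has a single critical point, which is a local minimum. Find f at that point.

-554/71

∂f/∂u = 10u - 3x - 6 = 0 and ∂f/∂x = -3u + 8x + 2 = 0, so (u, x) = (42/71, -2/71).
The Hessian has f_{uu} = 10, f_{xx} = 8, f_{ux} = -3, giving D = 71 > 0 with f_{uu} > 0, so the point is a local minimum.
f(42/71, -2/71) = -554/71.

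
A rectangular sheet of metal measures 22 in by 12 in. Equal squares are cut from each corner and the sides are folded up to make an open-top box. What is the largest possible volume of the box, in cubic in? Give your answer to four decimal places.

With cut size x, the volume is V(x) = x(22 − 2x)(12 − 2x) for 0 < x < 6.
V'(x) = 12x^2 − 136x + 264. Setting V'(x) = 0 gives x ≈ 2.4869 (the root in (0, 6)).
V''(x) = 24x − 136 is negative there, so this is the maximum; V ≈ 297.5066.

297.5066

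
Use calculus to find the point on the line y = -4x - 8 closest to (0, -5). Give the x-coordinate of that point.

-12/17

Minimize D(x)^2 = (x + 0)^2 + (-4x - 3)^2.
d/dx[D^2] = 2(x + 0) + 2·(-4)·(-4x - 3) = 0 ⇒ x = -12/17.
Then y = -88/17 and the distance is √(9/17) ≈ 0.7276.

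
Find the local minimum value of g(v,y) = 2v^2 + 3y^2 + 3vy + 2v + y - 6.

-98/15

∂g/∂v = 4v + 3y + 2 = 0 and ∂g/∂y = 3v + 6y + 1 = 0, so (v, y) = (-3/5, 2/15).
The Hessian has g_{vv} = 4, g_{yy} = 6, g_{vy} = 3, giving D = 15 > 0 with g_{vv} > 0, so the point is a local minimum.
g(-3/5, 2/15) = -98/15.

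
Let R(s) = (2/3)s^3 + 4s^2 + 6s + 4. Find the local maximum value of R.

Critical points: R'(s) = 2s^2 + 8s + 6 vanishes at s = -3, -1.
R''(s) = 4s + 8. R''(-3) = -4 < 0 ⇒ local maximum; R''(-1) = 4 > 0 ⇒ local minimum.
The local maximum is R(-3) = 4.

4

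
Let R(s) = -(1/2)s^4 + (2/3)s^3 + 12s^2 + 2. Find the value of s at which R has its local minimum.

0

R'(s) = -2s^3 + 2s^2 + 24s = 0 at s = -3, 0, 4.
Since R''(s) = -6s^2 + 4s + 24, we get R''(-3) = -42 < 0 ⇒ local maximum; R''(0) = 24 > 0 ⇒ local minimum; R''(4) = -56 < 0 ⇒ local maximum.
So the local minimum value is R(0) = 2.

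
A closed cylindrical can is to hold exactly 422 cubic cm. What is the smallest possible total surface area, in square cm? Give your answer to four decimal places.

With radius r and height h, πr²h = 422 so h = 422/(πr²), and S(r) = 2πr² + 2πrh = 2πr² + 2·422/r.
S'(r) = 4πr − 2·422/r² = 0 ⇒ r³ = 422/(2π), so r ≈ 4.0648 and h = 2r ≈ 8.1297.
S''(r) = 4π + 4·422/r³ > 0, so this is the minimum; S ≈ 311.4508.

311.4508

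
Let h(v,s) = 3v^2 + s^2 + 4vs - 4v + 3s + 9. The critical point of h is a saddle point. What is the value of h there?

∂h/∂v = 6v + 4s - 4 = 0 and ∂h/∂s = 4v + 2s + 3 = 0, so (v, s) = (-5, 17/2).
The Hessian has h_{vv} = 6, h_{ss} = 2, h_{vs} = 4, giving D = -4 < 0, so the point is a saddle point.
h(-5, 17/2) = 127/4.

127/4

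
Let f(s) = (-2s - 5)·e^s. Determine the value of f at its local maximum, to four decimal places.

0.0604

f'(s) = (-2)·e^s + (-2s - 5)·1·e^s = (-2s - 7)·e^s. Since e^s > 0, the only critical point is s = -7/2.
f''(-7/2) has the same sign as -2 < 0, so this is a local maximum.
f(-7/2) = (2)·e^(-7/2) ≈ 0.0604.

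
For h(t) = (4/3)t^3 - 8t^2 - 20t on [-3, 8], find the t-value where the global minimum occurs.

5

h'(t) = 4t^2 - 16t - 20, which vanishes at t = -1 and t = 5.
Candidates: h(-3) = -48,  h(-1) = 32/3,  h(5) = -400/3,  h(8) = 32/3.
The minimum over the interval is -400/3, attained at t = 5.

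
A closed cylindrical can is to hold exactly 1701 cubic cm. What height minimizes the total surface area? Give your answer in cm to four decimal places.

With radius r and height h, πr²h = 1701 so h = 1701/(πr²), and S(r) = 2πr² + 2πrh = 2πr² + 2·1701/r.
S'(r) = 4πr − 2·1701/r² = 0 ⇒ r³ = 1701/(2π), so r ≈ 6.4691 and h = 2r ≈ 12.9381.
S''(r) = 4π + 4·1701/r³ > 0, so this is the minimum; S ≈ 788.8312.

12.9381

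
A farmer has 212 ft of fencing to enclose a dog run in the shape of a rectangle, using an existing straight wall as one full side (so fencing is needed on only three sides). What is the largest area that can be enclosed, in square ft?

5618

Let the sides perpendicular to the wall have length x and the parallel side y, so 2x + y = 212 and the area is A = xy = x(212 − 2x).
A'(x) = 212 − 4x = 0 gives x = 53, and A''(x) = −4 < 0 confirms a maximum.
Then y = 212 − 2·53 = 106 and A = 5618.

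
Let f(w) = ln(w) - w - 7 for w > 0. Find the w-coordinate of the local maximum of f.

1

f'(w) = 1/w − 1 = 0 gives w = 1.
f''(w) = -1/w², which is negative for w > 0, so this is a local maximum.
f(1) = 1·ln(1) - 1 - 7 ≈ -8.0000.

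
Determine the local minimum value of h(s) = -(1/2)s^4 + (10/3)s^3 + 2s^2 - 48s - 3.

h'(s) = -2s^3 + 10s^2 + 4s - 48 = 0 at s = -2, 3, 4.
Since h''(s) = -6s^2 + 20s + 4, we get h''(-2) = -60 < 0 ⇒ local maximum; h''(3) = 10 > 0 ⇒ local minimum; h''(4) = -12 < 0 ⇒ local maximum.
The local minimum is h(3) = -159/2.

-159/2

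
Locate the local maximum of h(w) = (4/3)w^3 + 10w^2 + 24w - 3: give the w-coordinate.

-3

Critical points: h'(w) = 4w^2 + 20w + 24 vanishes at w = -3, -2.
h''(w) = 8w + 20. h''(-3) = -4 < 0 ⇒ local maximum; h''(-2) = 4 > 0 ⇒ local minimum.
The local maximum is h(-3) = -21.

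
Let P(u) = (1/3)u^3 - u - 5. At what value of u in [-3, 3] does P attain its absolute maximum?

3

Differentiating, P'(u) = u^2 - 1; which vanishes at u = -1 and u = 1.
Candidates: P(-3) = -11, P(-1) = -13/3, P(1) = -17/3, P(3) = 1.
The maximum over the interval is 1, attained at u = 3.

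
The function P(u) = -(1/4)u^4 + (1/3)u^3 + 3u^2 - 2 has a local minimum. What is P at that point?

P'(u) = -u^3 + u^2 + 6u = 0 at u = -2, 0, 3.
Second-derivative test with P''(u) = -3u^2 + 2u + 6: P''(-2) = -10 < 0 ⇒ local maximum; P''(0) = 6 > 0 ⇒ local minimum; P''(3) = -15 < 0 ⇒ local maximum.
Thus P has its local minimum at u = 0, with value -2.

-2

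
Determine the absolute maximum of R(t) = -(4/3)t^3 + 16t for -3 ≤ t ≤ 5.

The derivative is -4t^2 + 16, which vanishes at t = -2 and t = 2.
Compare values at every candidate in [-3, 5]: R(-3) = -12,  R(-2) = -64/3,  R(2) = 64/3,  R(5) = -260/3.
The maximum over the interval is 64/3, attained at t = 2.

64/3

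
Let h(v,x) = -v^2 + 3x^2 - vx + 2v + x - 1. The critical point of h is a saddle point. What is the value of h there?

0

∂h/∂v = -2v - x + 2 = 0 and ∂h/∂x = -v + 6x + 1 = 0, so (v, x) = (1, 0).
The Hessian has h_{vv} = -2, h_{xx} = 6, h_{vx} = -1, giving D = -13 < 0, so the point is a saddle point.
h(1, 0) = 0.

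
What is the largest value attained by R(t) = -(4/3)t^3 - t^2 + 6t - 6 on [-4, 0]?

Differentiating, R'(t) = -4t^2 - 2t + 6; whose only zero in [-4, 0] is t = -3/2.
Evaluating at the critical points and endpoints: R(-4) = 118/3,  R(-3/2) = -51/4,  R(0) = -6.
The maximum over the interval is 118/3, attained at t = -4.

118/3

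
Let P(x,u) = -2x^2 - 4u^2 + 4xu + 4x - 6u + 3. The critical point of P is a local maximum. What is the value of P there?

11/2

∂P/∂x = -4x + 4u + 4 = 0 and ∂P/∂u = 4x - 8u - 6 = 0, so (x, u) = (1/2, -1/2).
The Hessian has P_{xx} = -4, P_{uu} = -8, P_{xu} = 4, giving D = 16 > 0 with P_{xx} < 0, so the point is a local maximum.
P(1/2, -1/2) = 11/2.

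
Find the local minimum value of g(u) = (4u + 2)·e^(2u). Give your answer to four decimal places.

Differentiating with the product rule gives g'(u) = (8u + 8)·e^(2u). Since e^(2u) > 0, the only critical point is u = -1.
g''(-1) has the same sign as 8 > 0, so this is a local minimum.
g(-1) = (-2)·e^(-2) ≈ -0.2707.

-0.2707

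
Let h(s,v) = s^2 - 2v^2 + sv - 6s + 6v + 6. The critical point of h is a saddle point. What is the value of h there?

∂h/∂s = 2s + v - 6 = 0 and ∂h/∂v = s - 4v + 6 = 0, so (s, v) = (2, 2).
The Hessian has h_{ss} = 2, h_{vv} = -4, h_{sv} = 1, giving D = -9 < 0, so the point is a saddle point.
h(2, 2) = 6.

6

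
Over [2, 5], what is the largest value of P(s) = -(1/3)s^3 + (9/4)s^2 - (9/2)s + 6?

The derivative is -s^2 + (9/2)s - 9/2, whose only zero in [2, 5] is s = 3.
Evaluating at the critical points and endpoints: P(2) = 10/3,  P(3) = 15/4,  P(5) = -23/12.
Hence the absolute maximum is 15/4 at s = 3.

15/4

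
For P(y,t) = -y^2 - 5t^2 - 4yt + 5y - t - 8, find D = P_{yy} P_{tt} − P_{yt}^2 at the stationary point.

4

∂P/∂y = -2y - 4t + 5 = 0 and ∂P/∂t = -4y - 10t - 1 = 0, so (y, t) = (27/2, -11/2).
The Hessian has P_{yy} = -2, P_{tt} = -10, P_{yt} = -4, giving D = 4 > 0 with P_{yy} < 0, so the point is a local maximum.
D = (-2)·(-10) − (-4)^2 = 4.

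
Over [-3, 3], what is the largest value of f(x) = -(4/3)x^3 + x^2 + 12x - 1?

49/3

Differentiating, f'(x) = -4x^2 + 2x + 12; which vanishes at x = -3/2 and x = 2.
Candidates: f(-3) = 8,  f(-3/2) = -49/4,  f(2) = 49/3,  f(3) = 8.
Hence the absolute maximum is 49/3 at x = 2.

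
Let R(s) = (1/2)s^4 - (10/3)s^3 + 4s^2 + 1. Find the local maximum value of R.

13/6

R'(s) = 2s^3 - 10s^2 + 8s = 0 at s = 0, 1, 4.
Second-derivative test with R''(s) = 6s^2 - 20s + 8: R''(0) = 8 > 0 ⇒ local minimum; R''(1) = -6 < 0 ⇒ local maximum; R''(4) = 24 > 0 ⇒ local minimum.
So the local maximum value is R(1) = 13/6.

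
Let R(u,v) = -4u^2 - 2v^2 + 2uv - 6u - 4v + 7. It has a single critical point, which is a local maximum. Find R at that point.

95/7

∂R/∂u = -8u + 2v - 6 = 0 and ∂R/∂v = 2u - 4v - 4 = 0, so (u, v) = (-8/7, -11/7).
The Hessian has R_{uu} = -8, R_{vv} = -4, R_{uv} = 2, giving D = 28 > 0 with R_{uu} < 0, so the point is a local maximum.
R(-8/7, -11/7) = 95/7.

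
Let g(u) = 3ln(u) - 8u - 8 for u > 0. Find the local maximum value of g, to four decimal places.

g'(u) = 3/u − 8 = 0 gives u = 3/8.
g''(u) = -3/u², which is negative for u > 0, so this is a local maximum.
g(3/8) = 3·ln(3/8) - 3 - 8 ≈ -13.9425.

-13.9425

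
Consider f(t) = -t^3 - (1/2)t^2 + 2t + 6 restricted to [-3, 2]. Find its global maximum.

45/2

The derivative is -3t^2 - t + 2, which vanishes at t = -1 and t = 2/3.
Evaluating at the critical points and endpoints: f(-3) = 45/2,  f(-1) = 9/2,  f(2/3) = 184/27,  f(2) = 0.
The maximum over the interval is 45/2, attained at t = -3.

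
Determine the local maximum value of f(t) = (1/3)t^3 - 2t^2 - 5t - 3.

Critical points: f'(t) = t^2 - 4t - 5 vanishes at t = -1, 5.
Since f''(t) = 2t - 4, we get f''(-1) = -6 < 0 ⇒ local maximum; f''(5) = 6 > 0 ⇒ local minimum.
The local maximum is f(-1) = -1/3.

-1/3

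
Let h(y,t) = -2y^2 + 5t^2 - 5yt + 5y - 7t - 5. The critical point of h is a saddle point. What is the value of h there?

-473/65

∂h/∂y = -4y - 5t + 5 = 0 and ∂h/∂t = -5y + 10t - 7 = 0, so (y, t) = (3/13, 53/65).
The Hessian has h_{yy} = -4, h_{tt} = 10, h_{yt} = -5, giving D = -65 < 0, so the point is a saddle point.
h(3/13, 53/65) = -473/65.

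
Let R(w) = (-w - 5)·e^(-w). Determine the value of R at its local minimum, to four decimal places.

Differentiating with the product rule gives R'(w) = (w + 4)·e^(-w). Since e^(-w) > 0, the only critical point is w = -4.
R''(-4) has the same sign as 1 > 0, so this is a local minimum.
R(-4) = (-1)·e^(4) ≈ -54.5982.

-54.5982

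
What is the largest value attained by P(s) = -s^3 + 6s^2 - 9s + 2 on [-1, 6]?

The derivative is -3s^2 + 12s - 9, which vanishes at s = 1 and s = 3.
Candidates: P(-1) = 18; P(1) = -2; P(3) = 2; P(6) = -52.
So the maximum is P(-1) = 18.

18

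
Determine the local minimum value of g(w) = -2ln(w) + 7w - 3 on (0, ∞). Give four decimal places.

g'(w) = -2/w + 7 = 0 gives w = 2/7.
g''(w) = 2/w², which is positive for w > 0, so this is a local minimum.
g(2/7) = -2·ln(2/7) + 2 - 3 ≈ 1.5055.

1.5055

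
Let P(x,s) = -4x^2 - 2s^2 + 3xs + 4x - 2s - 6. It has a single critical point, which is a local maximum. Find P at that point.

-114/23

∂P/∂x = -8x + 3s + 4 = 0 and ∂P/∂s = 3x - 4s - 2 = 0, so (x, s) = (10/23, -4/23).
The Hessian has P_{xx} = -8, P_{ss} = -4, P_{xs} = 3, giving D = 23 > 0 with P_{xx} < 0, so the point is a local maximum.
P(10/23, -4/23) = -114/23.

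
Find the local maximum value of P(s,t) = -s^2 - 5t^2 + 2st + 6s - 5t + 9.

∂P/∂s = -2s + 2t + 6 = 0 and ∂P/∂t = 2s - 10t - 5 = 0, so (s, t) = (25/8, 1/8).
The Hessian has P_{ss} = -2, P_{tt} = -10, P_{st} = 2, giving D = 16 > 0 with P_{ss} < 0, so the point is a local maximum.
P(25/8, 1/8) = 289/16.

289/16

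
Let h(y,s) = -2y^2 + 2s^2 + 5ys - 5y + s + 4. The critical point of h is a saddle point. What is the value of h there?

237/41

∂h/∂y = -4y + 5s - 5 = 0 and ∂h/∂s = 5y + 4s + 1 = 0, so (y, s) = (-25/41, 21/41).
The Hessian has h_{yy} = -4, h_{ss} = 4, h_{ys} = 5, giving D = -41 < 0, so the point is a saddle point.
h(-25/41, 21/41) = 237/41.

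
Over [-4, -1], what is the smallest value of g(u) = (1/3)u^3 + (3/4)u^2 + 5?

-13/3

The derivative is u^2 + (3/2)u, whose only zero in [-4, -1] is u = -3/2.
Evaluating at the critical points and endpoints: g(-4) = -13/3; g(-3/2) = 89/16; g(-1) = 65/12.
So the minimum is g(-4) = -13/3.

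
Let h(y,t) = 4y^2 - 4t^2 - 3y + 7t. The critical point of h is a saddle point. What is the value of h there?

∂h/∂y = 8y - 3 = 0 and ∂h/∂t = -8t + 7 = 0, so (y, t) = (3/8, 7/8).
The Hessian has h_{yy} = 8, h_{tt} = -8, h_{yt} = 0, giving D = -64 < 0, so the point is a saddle point.
h(3/8, 7/8) = 5/2.

5/2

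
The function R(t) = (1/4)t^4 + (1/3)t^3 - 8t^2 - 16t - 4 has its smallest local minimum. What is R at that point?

-332/3

R'(t) = t^3 + t^2 - 16t - 16. Setting R'(t) = 0 gives t ∈ {-4, -1, 4}.
Since R''(t) = 3t^2 + 2t - 16, we get R''(-4) = 24 > 0 ⇒ local minimum; R''(-1) = -15 < 0 ⇒ local maximum; R''(4) = 40 > 0 ⇒ local minimum.
So the smallest local minimum value is R(4) = -332/3.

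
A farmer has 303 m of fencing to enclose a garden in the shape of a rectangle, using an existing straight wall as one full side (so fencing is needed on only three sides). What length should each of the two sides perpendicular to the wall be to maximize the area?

Let the sides perpendicular to the wall have length x and the parallel side y, so 2x + y = 303 and the area is A = xy = x(303 − 2x).
A'(x) = 303 − 4x = 0 gives x = 303/4, and A''(x) = −4 < 0 confirms a maximum.
Then y = 303 − 2·303/4 = 303/2 and A = 91809/8.

303/4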